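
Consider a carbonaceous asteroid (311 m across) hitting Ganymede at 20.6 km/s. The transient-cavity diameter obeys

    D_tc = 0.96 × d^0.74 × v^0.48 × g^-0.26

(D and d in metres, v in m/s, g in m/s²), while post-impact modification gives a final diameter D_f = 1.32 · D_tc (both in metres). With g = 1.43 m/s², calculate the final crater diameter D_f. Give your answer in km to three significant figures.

v = 20600 m/s.
d^0.74 = 311^0.74 = 69.93
v^0.48 = 20600^0.48 = 117.7
g^-0.26 = 1.43^-0.26 = 0.9112
D_tc = 0.96 × 69.93 × 117.7 × 0.9112 = 7200 m
D_f = 1.32 × 7200 = 9504 m
     = 9.504 km

D_f ≈ 9.50 km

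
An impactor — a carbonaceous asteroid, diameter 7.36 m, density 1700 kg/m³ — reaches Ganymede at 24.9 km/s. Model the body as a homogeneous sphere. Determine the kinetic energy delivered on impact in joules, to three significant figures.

E ≈ 1.10 × 10^14 J

v = 24900 m/s.
Mass m = (π/6) ρ d³ = (π/6) × 1700 × (7.36)³ = 3.549 × 10^5 kg
E = ½ m v² = 0.5 × 3.549 × 10^5 × (24900)² = 1.100 × 10^14 J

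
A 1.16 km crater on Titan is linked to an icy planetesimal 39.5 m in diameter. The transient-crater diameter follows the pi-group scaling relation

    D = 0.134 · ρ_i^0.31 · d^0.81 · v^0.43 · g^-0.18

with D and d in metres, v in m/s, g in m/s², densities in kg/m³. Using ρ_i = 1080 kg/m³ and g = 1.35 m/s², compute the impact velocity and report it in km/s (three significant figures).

v ≈ 10.4 km/s

Rearranging for v: v = [D / (0.134 · 1080^0.31 · 39.5^0.81 · 1.35^-0.18)]^(1/0.43).
D = 1160 m.
1080^0.31 = 8.717
39.5^0.81 = 19.64
1.35^-0.18 = 0.9474
Denominator = 0.134 × 8.717 × 19.64 × 0.9474 = 21.73
D / 21.73 = 1160 / 21.73 = 53.38
v = 53.38^(1/0.43) = 53.38^2.3256 = 10404 m/s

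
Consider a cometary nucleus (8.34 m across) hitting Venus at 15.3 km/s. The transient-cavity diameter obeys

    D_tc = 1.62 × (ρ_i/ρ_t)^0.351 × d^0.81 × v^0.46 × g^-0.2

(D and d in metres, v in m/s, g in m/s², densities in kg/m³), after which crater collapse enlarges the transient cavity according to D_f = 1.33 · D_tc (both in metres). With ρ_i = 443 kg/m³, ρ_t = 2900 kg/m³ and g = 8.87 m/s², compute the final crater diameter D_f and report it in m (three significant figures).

v = 15300 m/s.
(ρ_i/ρ_t)^0.351 = (443/2900)^0.351 = 0.5171
d^0.81 = 8.34^0.81 = 5.574
v^0.46 = 15300^0.46 = 84.13
g^-0.2 = 8.87^-0.2 = 0.6463
D_tc = 1.62 × 0.5171 × 5.574 × 84.13 × 0.6463 = 253.9 m
D_f = 1.33 × 253.9 = 337.7 m

D_f ≈ 338 m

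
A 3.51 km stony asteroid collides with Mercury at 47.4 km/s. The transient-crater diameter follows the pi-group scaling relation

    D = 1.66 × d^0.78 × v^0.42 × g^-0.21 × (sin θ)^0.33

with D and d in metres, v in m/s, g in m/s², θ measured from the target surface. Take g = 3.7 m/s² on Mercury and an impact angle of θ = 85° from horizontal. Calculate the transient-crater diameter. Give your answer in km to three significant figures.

D ≈ 67.5 km

In SI units: d = 3510 m, v = 47400 m/s.
d^0.78 = 3510^0.78 = 582.6
v^0.42 = 47400^0.42 = 92.01
g^-0.21 = 3.7^-0.21 = 0.7598
(sin 85°)^0.33 = 0.9962^0.33 = 0.9987
D = 1.66 × 582.6 × 92.01 × 0.7598 × 0.9987 = 67522 m
   = 67.52 km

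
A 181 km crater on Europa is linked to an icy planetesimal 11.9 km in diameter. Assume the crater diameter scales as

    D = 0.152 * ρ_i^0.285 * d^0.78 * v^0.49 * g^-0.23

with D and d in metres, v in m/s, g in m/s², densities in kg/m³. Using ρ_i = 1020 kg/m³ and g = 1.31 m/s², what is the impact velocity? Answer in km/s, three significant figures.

Rearranging for v: v = [D / (0.152 · 1020^0.285 · 11900^0.78 · 1.31^-0.23)]^(1/0.49).
D = 181000 m.
1020^0.285 = 7.202
11900^0.78 = 1510
1.31^-0.23 = 0.9398
Denominator = 0.152 × 7.202 × 1510 × 0.9398 = 1553
D / 1553 = 181000 / 1553 = 116.5
v = 116.5^(1/0.49) = 116.5^2.0408 = 16480 m/s

v ≈ 16.5 km/s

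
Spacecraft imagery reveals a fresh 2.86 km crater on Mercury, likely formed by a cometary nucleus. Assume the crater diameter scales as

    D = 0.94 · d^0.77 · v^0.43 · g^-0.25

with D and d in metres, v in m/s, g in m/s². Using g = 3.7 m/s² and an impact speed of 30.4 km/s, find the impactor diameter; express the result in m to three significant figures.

Rearranging for d: d = [D / (0.94 · 30400^0.43 · 3.7^-0.25)]^(1/0.77).
D = 2860 m.
30400^0.43 = 84.65
3.7^-0.25 = 0.7210
Denominator = 0.94 × 84.65 × 0.7210 = 57.37
D / 57.37 = 2860 / 57.37 = 49.85
d = 49.85^(1/0.77) = 49.85^1.2987 = 160.2 m

d ≈ 160 m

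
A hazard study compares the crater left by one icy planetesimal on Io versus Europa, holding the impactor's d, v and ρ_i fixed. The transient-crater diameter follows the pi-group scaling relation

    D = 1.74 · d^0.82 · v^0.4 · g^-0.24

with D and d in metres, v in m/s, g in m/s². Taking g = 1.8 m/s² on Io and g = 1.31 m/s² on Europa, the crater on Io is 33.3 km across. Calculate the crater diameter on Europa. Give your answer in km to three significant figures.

D ≈ 35.9 km

All impactor-dependent factors cancel in the ratio, leaving D_Europa/D_Io = (g_Europa/g_Io)^-0.24.
(1.31/1.8)^-0.24 = 0.7278^-0.24 = 1.079
D_Europa = 1.079 × 33.3 km = 35.9 km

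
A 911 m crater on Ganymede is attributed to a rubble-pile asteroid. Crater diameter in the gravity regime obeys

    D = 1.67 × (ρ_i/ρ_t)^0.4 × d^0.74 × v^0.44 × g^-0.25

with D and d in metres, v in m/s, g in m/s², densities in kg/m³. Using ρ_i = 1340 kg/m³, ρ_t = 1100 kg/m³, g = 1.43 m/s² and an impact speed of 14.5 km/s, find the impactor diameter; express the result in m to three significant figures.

d ≈ 17.0 m

Rearranging for d: d = [D / (1.67 · (1340/1100)^0.4 · 14500^0.44 · 1.43^-0.25)]^(1/0.74).
(1340/1100)^0.4 = 1.082
14500^0.44 = 67.76
1.43^-0.25 = 0.9145
Denominator = 1.67 × 1.082 × 67.76 × 0.9145 = 112.0
D / 112.0 = 911 / 112.0 = 8.134
d = 8.134^(1/0.74) = 8.134^1.3514 = 16.99 m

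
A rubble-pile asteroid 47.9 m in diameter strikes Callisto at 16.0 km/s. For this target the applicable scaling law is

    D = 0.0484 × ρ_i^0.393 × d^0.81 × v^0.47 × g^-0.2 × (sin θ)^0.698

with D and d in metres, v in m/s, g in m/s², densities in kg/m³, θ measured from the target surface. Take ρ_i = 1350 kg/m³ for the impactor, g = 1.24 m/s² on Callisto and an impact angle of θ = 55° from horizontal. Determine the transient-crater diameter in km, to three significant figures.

In SI units: v = 16000 m/s.
ρ_i^0.393 = 1350^0.393 = 16.99
d^0.81 = 47.9^0.81 = 22.97
v^0.47 = 16000^0.47 = 94.61
g^-0.2 = 1.24^-0.2 = 0.9579
(sin 55°)^0.698 = 0.8192^0.698 = 0.8701
D = 0.0484 × 16.99 × 22.97 × 94.61 × 0.9579 × 0.8701 = 1489 m
   = 1.489 km

D ≈ 1.49 km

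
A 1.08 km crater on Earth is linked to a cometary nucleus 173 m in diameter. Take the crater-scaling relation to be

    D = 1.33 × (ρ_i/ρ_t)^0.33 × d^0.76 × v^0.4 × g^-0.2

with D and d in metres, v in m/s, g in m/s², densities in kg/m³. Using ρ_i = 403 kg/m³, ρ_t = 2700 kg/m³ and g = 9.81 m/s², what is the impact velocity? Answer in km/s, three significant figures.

v ≈ 15.8 km/s

Rearranging for v: v = [D / (1.33 · (403/2700)^0.33 · 173^0.76 · 9.81^-0.2)]^(1/0.4).
D = 1080 m.
(403/2700)^0.33 = 0.5338
173^0.76 = 50.22
9.81^-0.2 = 0.6334
Denominator = 1.33 × 0.5338 × 50.22 × 0.6334 = 22.58
D / 22.58 = 1080 / 22.58 = 47.83
v = 47.83^(1/0.4) = 47.83^2.5 = 15822 m/s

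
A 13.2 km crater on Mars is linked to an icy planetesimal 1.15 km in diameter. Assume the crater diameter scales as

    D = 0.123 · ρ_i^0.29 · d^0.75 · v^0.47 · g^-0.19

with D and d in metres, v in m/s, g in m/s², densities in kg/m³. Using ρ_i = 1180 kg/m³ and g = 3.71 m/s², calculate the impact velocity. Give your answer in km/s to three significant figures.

Rearranging for v: v = [D / (0.123 · 1180^0.29 · 1150^0.75 · 3.71^-0.19)]^(1/0.47).
D = 13200 m.
1180^0.29 = 7.778
1150^0.75 = 197.5
3.71^-0.19 = 0.7795
Denominator = 0.123 × 7.778 × 197.5 × 0.7795 = 147.3
D / 147.3 = 13200 / 147.3 = 89.61
v = 89.61^(1/0.47) = 89.61^2.1277 = 14257 m/s

v ≈ 14.3 km/s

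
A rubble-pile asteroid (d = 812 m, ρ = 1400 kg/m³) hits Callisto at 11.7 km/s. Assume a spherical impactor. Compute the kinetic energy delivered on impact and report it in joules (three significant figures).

v = 11700 m/s.
Mass m = (π/6) ρ d³ = (π/6) × 1400 × (812)³ = 3.925 × 10^11 kg
E = ½ m v² = 0.5 × 3.925 × 10^11 × (11700)² = 2.686 × 10^19 J

E ≈ 2.69 × 10^19 J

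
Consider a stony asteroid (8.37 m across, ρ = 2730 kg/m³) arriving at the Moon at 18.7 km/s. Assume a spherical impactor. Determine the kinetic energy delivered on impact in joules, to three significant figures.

E ≈ 1.47 × 10^14 J

v = 18700 m/s.
Mass m = (π/6) ρ d³ = (π/6) × 2730 × (8.37)³ = 8.382 × 10^5 kg
E = ½ m v² = 0.5 × 8.382 × 10^5 × (18700)² = 1.466 × 10^14 J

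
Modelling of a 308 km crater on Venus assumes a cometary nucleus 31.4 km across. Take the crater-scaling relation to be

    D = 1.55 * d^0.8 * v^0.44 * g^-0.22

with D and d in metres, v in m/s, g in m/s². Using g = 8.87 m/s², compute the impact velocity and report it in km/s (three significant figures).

Rearranging for v: v = [D / (1.55 · 31400^0.8 · 8.87^-0.22)]^(1/0.44).
D = 308000 m.
31400^0.8 = 3959
8.87^-0.22 = 0.6187
Denominator = 1.55 × 3959 × 0.6187 = 3797
D / 3797 = 308000 / 3797 = 81.12
v = 81.12^(1/0.44) = 81.12^2.2727 = 21821 m/s

v ≈ 21.8 km/s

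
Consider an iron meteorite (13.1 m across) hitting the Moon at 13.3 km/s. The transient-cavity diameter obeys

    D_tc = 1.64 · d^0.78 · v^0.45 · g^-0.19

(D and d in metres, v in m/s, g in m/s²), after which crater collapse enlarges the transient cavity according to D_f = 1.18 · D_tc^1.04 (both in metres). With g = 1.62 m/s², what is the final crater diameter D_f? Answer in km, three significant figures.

v = 13300 m/s.
d^0.78 = 13.1^0.78 = 7.438
v^0.45 = 13300^0.45 = 71.74
g^-0.19 = 1.62^-0.19 = 0.9124
D_tc = 1.64 × 7.438 × 71.74 × 0.9124 = 798.4 m
D_f = 1.18 × (798.4)^1.04 = 1231 m
     = 1.231 km

D_f ≈ 1.23 km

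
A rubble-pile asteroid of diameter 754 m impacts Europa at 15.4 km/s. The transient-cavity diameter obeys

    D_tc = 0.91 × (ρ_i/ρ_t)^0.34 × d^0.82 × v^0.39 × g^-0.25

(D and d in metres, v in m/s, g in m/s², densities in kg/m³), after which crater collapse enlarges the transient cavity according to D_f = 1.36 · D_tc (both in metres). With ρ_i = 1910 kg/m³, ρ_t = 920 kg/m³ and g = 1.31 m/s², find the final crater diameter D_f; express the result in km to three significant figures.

v = 15400 m/s.
(ρ_i/ρ_t)^0.34 = (1910/920)^0.34 = 1.282
d^0.82 = 754^0.82 = 228.8
v^0.39 = 15400^0.39 = 42.97
g^-0.25 = 1.31^-0.25 = 0.9347
D_tc = 0.91 × 1.282 × 228.8 × 42.97 × 0.9347 = 10720 m
D_f = 1.36 × 10720 = 14579 m
     = 14.58 km

D_f ≈ 14.6 km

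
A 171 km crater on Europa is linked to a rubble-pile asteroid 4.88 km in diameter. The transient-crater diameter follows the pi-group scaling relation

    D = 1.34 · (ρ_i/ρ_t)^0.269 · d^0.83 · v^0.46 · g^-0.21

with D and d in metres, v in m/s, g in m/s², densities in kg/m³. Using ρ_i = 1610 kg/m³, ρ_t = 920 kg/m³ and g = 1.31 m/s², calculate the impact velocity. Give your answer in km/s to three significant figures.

Rearranging for v: v = [D / (1.34 · (1610/920)^0.269 · 4880^0.83 · 1.31^-0.21)]^(1/0.46).
D = 171000 m.
(1610/920)^0.269 = 1.162
4880^0.83 = 1152
1.31^-0.21 = 0.9449
Denominator = 1.34 × 1.162 × 1152 × 0.9449 = 1695
D / 1695 = 171000 / 1695 = 100.9
v = 100.9^(1/0.46) = 100.9^2.1739 = 22712 m/s

v ≈ 22.7 km/s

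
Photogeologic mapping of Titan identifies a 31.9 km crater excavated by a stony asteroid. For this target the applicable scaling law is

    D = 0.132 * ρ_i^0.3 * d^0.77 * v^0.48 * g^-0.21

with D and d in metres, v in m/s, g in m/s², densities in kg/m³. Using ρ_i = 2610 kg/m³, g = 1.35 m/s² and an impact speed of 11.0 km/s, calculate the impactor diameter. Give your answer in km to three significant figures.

d ≈ 1.50 km

Rearranging for d: d = [D / (0.132 · 2610^0.3 · 11000^0.48 · 1.35^-0.21)]^(1/0.77).
D = 31900 m.
2610^0.3 = 10.59
11000^0.48 = 87.07
1.35^-0.21 = 0.9389
Denominator = 0.132 × 10.59 × 87.07 × 0.9389 = 114.3
D / 114.3 = 31900 / 114.3 = 279.1
d = 279.1^(1/0.77) = 279.1^1.2987 = 1501 m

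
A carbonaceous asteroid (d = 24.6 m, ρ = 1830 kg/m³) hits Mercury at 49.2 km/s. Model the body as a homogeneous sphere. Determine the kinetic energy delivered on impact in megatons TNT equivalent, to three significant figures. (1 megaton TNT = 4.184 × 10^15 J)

v = 49200 m/s.
Mass m = (π/6) ρ d³ = (π/6) × 1830 × (24.6)³ = 1.426 × 10^7 kg
E = ½ m v² = 0.5 × 1.426 × 10^7 × (49200)² = 1.726 × 10^16 J
   = 1.726 × 10^16 / 4.184×10^15 = 4.125 Mt

E ≈ 4.13 Mt TNT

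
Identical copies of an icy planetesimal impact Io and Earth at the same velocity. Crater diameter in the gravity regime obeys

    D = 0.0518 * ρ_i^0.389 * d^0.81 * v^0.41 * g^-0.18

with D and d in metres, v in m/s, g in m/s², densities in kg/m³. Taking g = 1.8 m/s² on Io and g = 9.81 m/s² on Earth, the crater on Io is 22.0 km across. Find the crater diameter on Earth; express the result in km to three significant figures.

All impactor-dependent factors cancel in the ratio, leaving D_Earth/D_Io = (g_Earth/g_Io)^-0.18.
(9.81/1.8)^-0.18 = 5.450^-0.18 = 0.7370
D_Earth = 0.7370 × 22.0 km = 16.2 km

D ≈ 16.2 km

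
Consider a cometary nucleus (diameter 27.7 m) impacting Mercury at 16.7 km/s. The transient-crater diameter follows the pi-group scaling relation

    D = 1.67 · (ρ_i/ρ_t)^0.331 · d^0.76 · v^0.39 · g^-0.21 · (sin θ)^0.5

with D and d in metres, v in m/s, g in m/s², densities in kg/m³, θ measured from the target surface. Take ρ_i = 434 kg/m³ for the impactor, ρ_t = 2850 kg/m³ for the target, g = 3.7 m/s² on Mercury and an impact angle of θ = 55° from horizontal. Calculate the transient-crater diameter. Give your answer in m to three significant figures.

In SI units: v = 16700 m/s.
(ρ_i/ρ_t)^0.331 = (434/2850)^0.331 = 0.5364
d^0.76 = 27.7^0.76 = 12.48
v^0.39 = 16700^0.39 = 44.35
g^-0.21 = 3.7^-0.21 = 0.7598
(sin 55°)^0.5 = 0.8192^0.5 = 0.9051
D = 1.67 × 0.5364 × 12.48 × 44.35 × 0.7598 × 0.9051 = 341.0 m

D ≈ 341 m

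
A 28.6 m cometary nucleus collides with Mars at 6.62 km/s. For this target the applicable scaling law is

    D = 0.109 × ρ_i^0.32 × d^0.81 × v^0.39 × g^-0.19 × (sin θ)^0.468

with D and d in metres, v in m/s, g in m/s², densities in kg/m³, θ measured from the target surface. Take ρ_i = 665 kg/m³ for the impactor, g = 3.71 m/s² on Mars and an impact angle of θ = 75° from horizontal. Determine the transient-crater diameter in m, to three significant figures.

D ≈ 313 m

In SI units: v = 6620 m/s.
ρ_i^0.32 = 665^0.32 = 8.004
d^0.81 = 28.6^0.81 = 15.12
v^0.39 = 6620^0.39 = 30.91
g^-0.19 = 3.71^-0.19 = 0.7795
(sin 75°)^0.468 = 0.9659^0.468 = 0.9839
D = 0.109 × 8.004 × 15.12 × 30.91 × 0.7795 × 0.9839 = 312.7 m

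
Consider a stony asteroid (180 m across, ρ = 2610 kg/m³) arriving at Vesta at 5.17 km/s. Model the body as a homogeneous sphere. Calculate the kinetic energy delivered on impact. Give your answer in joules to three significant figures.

E ≈ 1.07 × 10^17 J

v = 5170 m/s.
Mass m = (π/6) ρ d³ = (π/6) × 2610 × (180)³ = 7.970 × 10^9 kg
E = ½ m v² = 0.5 × 7.970 × 10^9 × (5170)² = 1.065 × 10^17 J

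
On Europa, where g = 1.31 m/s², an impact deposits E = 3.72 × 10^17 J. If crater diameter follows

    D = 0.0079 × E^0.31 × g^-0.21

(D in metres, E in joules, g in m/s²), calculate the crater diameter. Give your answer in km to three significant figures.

D ≈ 2.09 km

E^0.31 = (3.72 × 10^17)^0.31 = 2.798 × 10^5
g^-0.21 = 1.31^-0.21 = 0.9449
D = 0.0079 × 2.798 × 10^5 × 0.9449 = 2089 m
   = 2.089 km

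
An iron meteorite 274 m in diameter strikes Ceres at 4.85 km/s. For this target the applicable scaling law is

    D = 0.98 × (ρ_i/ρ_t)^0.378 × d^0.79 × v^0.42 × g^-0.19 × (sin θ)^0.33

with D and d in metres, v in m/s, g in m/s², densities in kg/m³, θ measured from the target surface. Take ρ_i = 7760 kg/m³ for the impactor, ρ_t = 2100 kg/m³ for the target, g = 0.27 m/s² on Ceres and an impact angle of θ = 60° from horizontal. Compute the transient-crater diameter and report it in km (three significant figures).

D ≈ 5.85 km

In SI units: v = 4850 m/s.
(ρ_i/ρ_t)^0.378 = (7760/2100)^0.378 = 1.639
d^0.79 = 274^0.79 = 84.30
v^0.42 = 4850^0.42 = 35.32
g^-0.19 = 0.27^-0.19 = 1.282
(sin 60°)^0.33 = 0.8660^0.33 = 0.9536
D = 0.98 × 1.639 × 84.30 × 35.32 × 1.282 × 0.9536 = 5847 m
   = 5.847 km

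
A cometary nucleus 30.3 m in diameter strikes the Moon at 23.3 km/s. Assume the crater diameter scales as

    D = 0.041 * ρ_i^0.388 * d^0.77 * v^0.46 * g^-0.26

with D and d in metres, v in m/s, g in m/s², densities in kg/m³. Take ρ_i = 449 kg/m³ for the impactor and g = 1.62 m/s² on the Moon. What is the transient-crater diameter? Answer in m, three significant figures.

In SI units: v = 23300 m/s.
ρ_i^0.388 = 449^0.388 = 10.69
d^0.77 = 30.3^0.77 = 13.83
v^0.46 = 23300^0.46 = 102.1
g^-0.26 = 1.62^-0.26 = 0.8821
D = 0.041 × 10.69 × 13.83 × 102.1 × 0.8821 = 545.9 m

D ≈ 546 m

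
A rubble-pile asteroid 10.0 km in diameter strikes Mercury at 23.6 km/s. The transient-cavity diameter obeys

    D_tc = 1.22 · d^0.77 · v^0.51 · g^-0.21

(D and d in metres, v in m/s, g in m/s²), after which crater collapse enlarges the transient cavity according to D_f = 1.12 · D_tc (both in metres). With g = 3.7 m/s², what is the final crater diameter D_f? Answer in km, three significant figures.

D_f ≈ 212 km

In SI: d = 10000 m, v = 23600 m/s.
d^0.77 = 10000^0.77 = 1202
v^0.51 = 23600^0.51 = 169.9
g^-0.21 = 3.7^-0.21 = 0.7598
D_tc = 1.22 × 1202 × 169.9 × 0.7598 = 1.893 × 10^5 m
D_f = 1.12 × 1.893 × 10^5 = 2.120 × 10^5 m
     = 212.0 km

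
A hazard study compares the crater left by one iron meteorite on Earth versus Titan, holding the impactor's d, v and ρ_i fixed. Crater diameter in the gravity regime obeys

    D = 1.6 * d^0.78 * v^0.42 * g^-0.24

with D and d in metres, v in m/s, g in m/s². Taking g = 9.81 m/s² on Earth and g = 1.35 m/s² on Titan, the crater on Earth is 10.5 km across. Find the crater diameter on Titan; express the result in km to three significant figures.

D ≈ 16.9 km

All impactor-dependent factors cancel in the ratio, leaving D_Titan/D_Earth = (g_Titan/g_Earth)^-0.24.
(1.35/9.81)^-0.24 = 0.1376^-0.24 = 1.610
D_Titan = 1.610 × 10.5 km = 16.9 km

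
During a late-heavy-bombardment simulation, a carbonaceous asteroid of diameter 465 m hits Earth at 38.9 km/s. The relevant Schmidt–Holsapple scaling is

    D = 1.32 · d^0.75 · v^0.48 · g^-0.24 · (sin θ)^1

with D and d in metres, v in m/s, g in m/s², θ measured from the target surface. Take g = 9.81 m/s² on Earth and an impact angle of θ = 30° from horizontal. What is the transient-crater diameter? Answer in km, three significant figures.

D ≈ 6.10 km

In SI units: v = 38900 m/s.
d^0.75 = 465^0.75 = 100.1
v^0.48 = 38900^0.48 = 159.7
g^-0.24 = 9.81^-0.24 = 0.5781
(sin 30°)^1 = 0.5000^1 = 0.5000
D = 1.32 × 100.1 × 159.7 × 0.5781 × 0.5000 = 6099 m
   = 6.099 km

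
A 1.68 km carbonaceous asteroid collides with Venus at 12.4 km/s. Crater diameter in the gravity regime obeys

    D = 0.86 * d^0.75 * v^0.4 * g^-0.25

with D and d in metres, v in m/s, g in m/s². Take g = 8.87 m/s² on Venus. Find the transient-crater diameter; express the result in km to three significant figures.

D ≈ 5.67 km

In SI units: d = 1680 m, v = 12400 m/s.
d^0.75 = 1680^0.75 = 262.4
v^0.4 = 12400^0.4 = 43.39
g^-0.25 = 8.87^-0.25 = 0.5795
D = 0.86 × 262.4 × 43.39 × 0.5795 = 5674 m
   = 5.674 km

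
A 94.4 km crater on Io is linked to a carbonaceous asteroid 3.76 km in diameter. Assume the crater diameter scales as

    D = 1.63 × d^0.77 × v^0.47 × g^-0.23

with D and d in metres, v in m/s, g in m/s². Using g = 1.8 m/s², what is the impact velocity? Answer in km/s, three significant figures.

v ≈ 25.2 km/s

Rearranging for v: v = [D / (1.63 · 3760^0.77 · 1.8^-0.23)]^(1/0.47).
D = 94400 m.
3760^0.77 = 566.1
1.8^-0.23 = 0.8735
Denominator = 1.63 × 566.1 × 0.8735 = 806.0
D / 806.0 = 94400 / 806.0 = 117.1
v = 117.1^(1/0.47) = 117.1^2.1277 = 25192 m/s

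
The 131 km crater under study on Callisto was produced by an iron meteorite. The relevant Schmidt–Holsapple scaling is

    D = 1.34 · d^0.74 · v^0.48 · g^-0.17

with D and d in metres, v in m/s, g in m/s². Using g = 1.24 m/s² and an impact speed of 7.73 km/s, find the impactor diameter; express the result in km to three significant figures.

d ≈ 17.5 km

Rearranging for d: d = [D / (1.34 · 7730^0.48 · 1.24^-0.17)]^(1/0.74).
D = 131000 m.
7730^0.48 = 73.51
1.24^-0.17 = 0.9641
Denominator = 1.34 × 73.51 × 0.9641 = 94.97
D / 94.97 = 131000 / 94.97 = 1379
d = 1379^(1/0.74) = 1379^1.3514 = 17491 m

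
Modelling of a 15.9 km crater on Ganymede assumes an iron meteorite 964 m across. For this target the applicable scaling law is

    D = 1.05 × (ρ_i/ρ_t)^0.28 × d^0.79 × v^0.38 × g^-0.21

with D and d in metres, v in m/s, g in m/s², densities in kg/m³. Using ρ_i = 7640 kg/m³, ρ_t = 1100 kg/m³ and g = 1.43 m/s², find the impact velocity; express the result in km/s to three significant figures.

Rearranging for v: v = [D / (1.05 · (7640/1100)^0.28 · 964^0.79 · 1.43^-0.21)]^(1/0.38).
D = 15900 m.
(7640/1100)^0.28 = 1.721
964^0.79 = 227.7
1.43^-0.21 = 0.9276
Denominator = 1.05 × 1.721 × 227.7 × 0.9276 = 381.7
D / 381.7 = 15900 / 381.7 = 41.66
v = 41.66^(1/0.38) = 41.66^2.6316 = 18300 m/s

v ≈ 18.3 km/s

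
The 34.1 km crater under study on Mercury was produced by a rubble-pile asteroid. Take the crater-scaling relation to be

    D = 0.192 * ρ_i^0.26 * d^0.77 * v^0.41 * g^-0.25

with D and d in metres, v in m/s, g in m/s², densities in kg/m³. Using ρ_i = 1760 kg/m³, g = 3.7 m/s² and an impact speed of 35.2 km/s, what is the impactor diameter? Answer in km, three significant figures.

d ≈ 3.06 km

Rearranging for d: d = [D / (0.192 · 1760^0.26 · 35200^0.41 · 3.7^-0.25)]^(1/0.77).
D = 34100 m.
1760^0.26 = 6.980
35200^0.41 = 73.13
3.7^-0.25 = 0.7210
Denominator = 0.192 × 6.980 × 73.13 × 0.7210 = 70.66
D / 70.66 = 34100 / 70.66 = 482.6
d = 482.6^(1/0.77) = 482.6^1.2987 = 3056 m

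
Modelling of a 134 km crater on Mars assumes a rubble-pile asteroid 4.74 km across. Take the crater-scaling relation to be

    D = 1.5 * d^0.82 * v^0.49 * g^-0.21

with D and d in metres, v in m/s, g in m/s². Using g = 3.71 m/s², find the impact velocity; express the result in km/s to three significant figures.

v ≈ 15.7 km/s

Rearranging for v: v = [D / (1.5 · 4740^0.82 · 3.71^-0.21)]^(1/0.49).
D = 134000 m.
4740^0.82 = 1033
3.71^-0.21 = 0.7593
Denominator = 1.5 × 1033 × 0.7593 = 1177
D / 1177 = 134000 / 1177 = 113.8
v = 113.8^(1/0.49) = 113.8^2.0408 = 15710 m/s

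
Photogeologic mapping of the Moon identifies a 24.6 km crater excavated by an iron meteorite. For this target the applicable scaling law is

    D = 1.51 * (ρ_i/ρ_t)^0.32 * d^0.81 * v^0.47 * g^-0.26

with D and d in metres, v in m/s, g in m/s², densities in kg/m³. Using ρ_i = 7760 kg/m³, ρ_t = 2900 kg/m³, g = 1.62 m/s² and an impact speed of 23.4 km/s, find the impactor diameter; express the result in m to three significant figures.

Rearranging for d: d = [D / (1.51 · (7760/2900)^0.32 · 23400^0.47 · 1.62^-0.26)]^(1/0.81).
D = 24600 m.
(7760/2900)^0.32 = 1.370
23400^0.47 = 113.1
1.62^-0.26 = 0.8821
Denominator = 1.51 × 1.370 × 113.1 × 0.8821 = 206.4
D / 206.4 = 24600 / 206.4 = 119.2
d = 119.2^(1/0.81) = 119.2^1.2346 = 365.9 m

d ≈ 366 m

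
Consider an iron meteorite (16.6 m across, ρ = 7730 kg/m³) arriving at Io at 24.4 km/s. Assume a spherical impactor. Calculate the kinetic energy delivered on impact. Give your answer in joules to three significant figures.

E ≈ 5.51 × 10^15 J

v = 24400 m/s.
Mass m = (π/6) ρ d³ = (π/6) × 7730 × (16.6)³ = 1.851 × 10^7 kg
E = ½ m v² = 0.5 × 1.851 × 10^7 × (24400)² = 5.510 × 10^15 J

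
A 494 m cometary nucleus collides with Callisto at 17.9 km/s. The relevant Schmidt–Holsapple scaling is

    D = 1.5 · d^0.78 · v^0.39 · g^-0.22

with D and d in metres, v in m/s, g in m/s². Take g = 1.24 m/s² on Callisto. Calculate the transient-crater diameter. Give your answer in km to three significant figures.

D ≈ 8.23 km

In SI units: v = 17900 m/s.
d^0.78 = 494^0.78 = 126.2
v^0.39 = 17900^0.39 = 45.56
g^-0.22 = 1.24^-0.22 = 0.9538
D = 1.5 × 126.2 × 45.56 × 0.9538 = 8226 m
   = 8.226 km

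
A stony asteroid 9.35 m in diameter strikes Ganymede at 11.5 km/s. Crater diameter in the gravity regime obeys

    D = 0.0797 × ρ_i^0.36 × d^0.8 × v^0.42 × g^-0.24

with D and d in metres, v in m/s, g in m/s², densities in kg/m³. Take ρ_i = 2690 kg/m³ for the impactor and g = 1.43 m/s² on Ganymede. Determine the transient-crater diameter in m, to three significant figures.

D ≈ 381 m

In SI units: v = 11500 m/s.
ρ_i^0.36 = 2690^0.36 = 17.17
d^0.8 = 9.35^0.8 = 5.979
v^0.42 = 11500^0.42 = 50.76
g^-0.24 = 1.43^-0.24 = 0.9177
D = 0.0797 × 17.17 × 5.979 × 50.76 × 0.9177 = 381.1 m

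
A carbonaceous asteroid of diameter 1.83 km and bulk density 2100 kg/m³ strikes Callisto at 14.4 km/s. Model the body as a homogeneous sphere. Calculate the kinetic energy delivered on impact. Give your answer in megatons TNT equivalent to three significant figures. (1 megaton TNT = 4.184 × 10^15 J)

d = 1830 m; v = 14400 m/s.
Mass m = (π/6) ρ d³ = (π/6) × 2100 × (1830)³ = 6.739 × 10^12 kg
E = ½ m v² = 0.5 × 6.739 × 10^12 × (14400)² = 6.987 × 10^20 J
   = 6.987 × 10^20 / 4.184×10^15 = 1.670 × 10^5 Mt

E ≈ 1.67 × 10^5 Mt TNT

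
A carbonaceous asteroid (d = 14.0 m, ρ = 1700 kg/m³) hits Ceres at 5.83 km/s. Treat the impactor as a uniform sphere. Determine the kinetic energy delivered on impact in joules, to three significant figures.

E ≈ 4.15 × 10^13 J

v = 5830 m/s.
Mass m = (π/6) ρ d³ = (π/6) × 1700 × (14)³ = 2.442 × 10^6 kg
E = ½ m v² = 0.5 × 2.442 × 10^6 × (5830)² = 4.150 × 10^13 J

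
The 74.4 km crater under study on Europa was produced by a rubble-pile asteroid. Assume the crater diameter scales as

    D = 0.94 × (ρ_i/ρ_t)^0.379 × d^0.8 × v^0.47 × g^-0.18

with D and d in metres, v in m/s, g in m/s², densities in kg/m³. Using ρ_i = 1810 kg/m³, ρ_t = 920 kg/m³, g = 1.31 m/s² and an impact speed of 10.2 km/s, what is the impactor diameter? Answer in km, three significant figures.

d ≈ 4.52 km

Rearranging for d: d = [D / (0.94 · (1810/920)^0.379 · 10200^0.47 · 1.31^-0.18)]^(1/0.8).
D = 74400 m.
(1810/920)^0.379 = 1.292
10200^0.47 = 76.57
1.31^-0.18 = 0.9526
Denominator = 0.94 × 1.292 × 76.57 × 0.9526 = 88.58
D / 88.58 = 74400 / 88.58 = 839.9
d = 839.9^(1/0.8) = 839.9^1.25 = 4522 m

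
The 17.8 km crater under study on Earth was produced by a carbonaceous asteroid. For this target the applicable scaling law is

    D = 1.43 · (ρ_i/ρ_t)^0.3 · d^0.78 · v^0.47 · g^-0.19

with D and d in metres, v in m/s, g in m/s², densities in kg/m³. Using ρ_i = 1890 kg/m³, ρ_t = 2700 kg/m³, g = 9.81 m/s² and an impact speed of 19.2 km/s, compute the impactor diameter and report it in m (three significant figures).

Rearranging for d: d = [D / (1.43 · (1890/2700)^0.3 · 19200^0.47 · 9.81^-0.19)]^(1/0.78).
D = 17800 m.
(1890/2700)^0.3 = 0.8985
19200^0.47 = 103.1
9.81^-0.19 = 0.6480
Denominator = 1.43 × 0.8985 × 103.1 × 0.6480 = 85.84
D / 85.84 = 17800 / 85.84 = 207.4
d = 207.4^(1/0.78) = 207.4^1.2821 = 934.1 m

d ≈ 934 m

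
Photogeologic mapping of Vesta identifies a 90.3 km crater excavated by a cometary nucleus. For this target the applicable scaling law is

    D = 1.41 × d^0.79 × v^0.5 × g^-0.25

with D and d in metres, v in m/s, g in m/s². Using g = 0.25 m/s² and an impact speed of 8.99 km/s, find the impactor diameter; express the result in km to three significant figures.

Rearranging for d: d = [D / (1.41 · 8990^0.5 · 0.25^-0.25)]^(1/0.79).
D = 90300 m.
8990^0.5 = 94.82
0.25^-0.25 = 1.414
Denominator = 1.41 × 94.82 × 1.414 = 189.0
D / 189.0 = 90300 / 189.0 = 477.8
d = 477.8^(1/0.79) = 477.8^1.2658 = 2463 m

d ≈ 2.46 km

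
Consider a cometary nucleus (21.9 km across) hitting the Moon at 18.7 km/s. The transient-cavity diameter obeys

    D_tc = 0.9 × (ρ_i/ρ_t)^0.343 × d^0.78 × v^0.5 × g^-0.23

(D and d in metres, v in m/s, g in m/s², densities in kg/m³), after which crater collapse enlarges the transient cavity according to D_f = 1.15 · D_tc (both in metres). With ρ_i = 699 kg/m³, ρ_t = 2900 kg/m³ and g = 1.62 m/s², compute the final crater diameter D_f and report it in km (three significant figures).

D_f ≈ 189 km

In SI: d = 21900 m, v = 18700 m/s.
(ρ_i/ρ_t)^0.343 = (699/2900)^0.343 = 0.6138
d^0.78 = 21900^0.78 = 2430
v^0.5 = 18700^0.5 = 136.7
g^-0.23 = 1.62^-0.23 = 0.8950
D_tc = 0.9 × 0.6138 × 2430 × 136.7 × 0.8950 = 1.642 × 10^5 m
D_f = 1.15 × 1.642 × 10^5 = 1.888 × 10^5 m
     = 188.8 km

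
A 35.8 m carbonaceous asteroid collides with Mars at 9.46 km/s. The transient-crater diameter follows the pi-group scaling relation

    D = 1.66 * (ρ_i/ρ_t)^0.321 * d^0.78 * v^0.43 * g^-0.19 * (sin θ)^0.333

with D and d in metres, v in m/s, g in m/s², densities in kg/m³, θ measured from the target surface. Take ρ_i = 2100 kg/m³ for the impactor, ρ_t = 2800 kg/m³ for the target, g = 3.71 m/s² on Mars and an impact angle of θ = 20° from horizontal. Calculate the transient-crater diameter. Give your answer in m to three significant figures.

D ≈ 689 m

In SI units: v = 9460 m/s.
(ρ_i/ρ_t)^0.321 = (2100/2800)^0.321 = 0.9118
d^0.78 = 35.8^0.78 = 16.29
v^0.43 = 9460^0.43 = 51.24
g^-0.19 = 3.71^-0.19 = 0.7795
(sin 20°)^0.333 = 0.3420^0.333 = 0.6996
D = 1.66 × 0.9118 × 16.29 × 51.24 × 0.7795 × 0.6996 = 689.0 m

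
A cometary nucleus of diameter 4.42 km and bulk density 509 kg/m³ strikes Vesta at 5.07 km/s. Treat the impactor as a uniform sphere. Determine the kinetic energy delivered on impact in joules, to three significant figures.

d = 4420 m; v = 5070 m/s.
Mass m = (π/6) ρ d³ = (π/6) × 509 × (4420)³ = 2.301 × 10^13 kg
E = ½ m v² = 0.5 × 2.301 × 10^13 × (5070)² = 2.957 × 10^20 J

E ≈ 2.96 × 10^20 J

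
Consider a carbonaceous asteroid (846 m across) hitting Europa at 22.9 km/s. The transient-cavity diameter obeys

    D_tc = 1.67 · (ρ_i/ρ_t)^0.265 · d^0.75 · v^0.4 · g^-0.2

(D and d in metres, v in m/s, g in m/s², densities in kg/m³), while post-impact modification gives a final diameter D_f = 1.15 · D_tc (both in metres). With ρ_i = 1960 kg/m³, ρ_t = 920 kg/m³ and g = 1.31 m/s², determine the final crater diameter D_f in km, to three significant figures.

D_f ≈ 19.3 km

v = 22900 m/s.
(ρ_i/ρ_t)^0.265 = (1960/920)^0.265 = 1.222
d^0.75 = 846^0.75 = 156.9
v^0.4 = 22900^0.4 = 55.45
g^-0.2 = 1.31^-0.2 = 0.9474
D_tc = 1.67 × 1.222 × 156.9 × 55.45 × 0.9474 = 16820 m
D_f = 1.15 × 16820 = 19343 m
     = 19.34 km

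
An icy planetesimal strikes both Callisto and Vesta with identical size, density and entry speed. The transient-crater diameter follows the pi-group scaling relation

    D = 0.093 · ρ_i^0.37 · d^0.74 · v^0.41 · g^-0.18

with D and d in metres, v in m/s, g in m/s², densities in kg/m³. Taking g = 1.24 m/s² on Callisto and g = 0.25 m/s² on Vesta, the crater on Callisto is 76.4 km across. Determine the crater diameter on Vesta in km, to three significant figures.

All impactor-dependent factors cancel in the ratio, leaving D_Vesta/D_Callisto = (g_Vesta/g_Callisto)^-0.18.
(0.25/1.24)^-0.18 = 0.2016^-0.18 = 1.334
D_Vesta = 1.334 × 76.4 km = 102 km

D ≈ 102 km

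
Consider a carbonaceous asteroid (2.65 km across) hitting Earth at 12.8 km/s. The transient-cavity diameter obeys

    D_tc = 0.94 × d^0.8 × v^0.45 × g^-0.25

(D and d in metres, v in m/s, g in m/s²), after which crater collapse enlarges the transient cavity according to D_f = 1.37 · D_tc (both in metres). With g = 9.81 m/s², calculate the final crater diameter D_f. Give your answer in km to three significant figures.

D_f ≈ 28.1 km

In SI: d = 2650 m, v = 12800 m/s.
d^0.8 = 2650^0.8 = 547.8
v^0.45 = 12800^0.45 = 70.51
g^-0.25 = 9.81^-0.25 = 0.5650
D_tc = 0.94 × 547.8 × 70.51 × 0.5650 = 20510 m
D_f = 1.37 × 20510 = 28099 m
     = 28.10 km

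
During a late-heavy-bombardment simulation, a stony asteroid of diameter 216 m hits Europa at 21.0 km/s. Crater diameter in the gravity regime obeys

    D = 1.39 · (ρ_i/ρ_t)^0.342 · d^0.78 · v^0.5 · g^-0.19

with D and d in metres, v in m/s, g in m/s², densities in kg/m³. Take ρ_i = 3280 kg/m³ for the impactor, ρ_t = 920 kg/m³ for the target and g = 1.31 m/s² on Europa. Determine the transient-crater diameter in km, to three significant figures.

D ≈ 19.6 km

In SI units: v = 21000 m/s.
(ρ_i/ρ_t)^0.342 = (3280/920)^0.342 = 1.545
d^0.78 = 216^0.78 = 66.20
v^0.5 = 21000^0.5 = 144.9
g^-0.19 = 1.31^-0.19 = 0.9500
D = 1.39 × 1.545 × 66.20 × 144.9 × 0.9500 = 19570 m
   = 19.57 km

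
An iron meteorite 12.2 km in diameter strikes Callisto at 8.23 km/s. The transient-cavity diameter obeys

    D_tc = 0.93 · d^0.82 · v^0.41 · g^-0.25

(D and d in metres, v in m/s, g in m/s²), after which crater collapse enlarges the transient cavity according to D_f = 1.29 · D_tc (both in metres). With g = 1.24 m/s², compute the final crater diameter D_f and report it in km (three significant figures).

D_f ≈ 103 km

In SI: d = 12200 m, v = 8230 m/s.
d^0.82 = 12200^0.82 = 2243
v^0.41 = 8230^0.41 = 40.30
g^-0.25 = 1.24^-0.25 = 0.9476
D_tc = 0.93 × 2243 × 40.30 × 0.9476 = 79660 m
D_f = 1.29 × 79660 = 1.028 × 10^5 m
     = 102.8 km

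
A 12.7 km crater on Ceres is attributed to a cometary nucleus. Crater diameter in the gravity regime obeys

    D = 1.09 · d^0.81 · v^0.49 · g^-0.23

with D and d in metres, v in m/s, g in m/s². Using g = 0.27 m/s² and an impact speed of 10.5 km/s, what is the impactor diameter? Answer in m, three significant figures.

d ≈ 267 m

Rearranging for d: d = [D / (1.09 · 10500^0.49 · 0.27^-0.23)]^(1/0.81).
D = 12700 m.
10500^0.49 = 93.41
0.27^-0.23 = 1.351
Denominator = 1.09 × 93.41 × 1.351 = 137.6
D / 137.6 = 12700 / 137.6 = 92.30
d = 92.30^(1/0.81) = 92.30^1.2346 = 266.8 m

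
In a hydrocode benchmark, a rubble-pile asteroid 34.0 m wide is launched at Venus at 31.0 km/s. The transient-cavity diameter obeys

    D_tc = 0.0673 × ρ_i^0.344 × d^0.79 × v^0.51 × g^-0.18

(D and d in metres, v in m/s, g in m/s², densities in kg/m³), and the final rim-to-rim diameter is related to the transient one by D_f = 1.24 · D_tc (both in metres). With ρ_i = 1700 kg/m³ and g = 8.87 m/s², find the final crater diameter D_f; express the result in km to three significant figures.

D_f ≈ 2.30 km

v = 31000 m/s.
ρ_i^0.344 = 1700^0.344 = 12.92
d^0.79 = 34^0.79 = 16.21
v^0.51 = 31000^0.51 = 195.3
g^-0.18 = 8.87^-0.18 = 0.6751
D_tc = 0.0673 × 12.92 × 16.21 × 195.3 × 0.6751 = 1858 m
D_f = 1.24 × 1858 = 2304 m
     = 2.304 km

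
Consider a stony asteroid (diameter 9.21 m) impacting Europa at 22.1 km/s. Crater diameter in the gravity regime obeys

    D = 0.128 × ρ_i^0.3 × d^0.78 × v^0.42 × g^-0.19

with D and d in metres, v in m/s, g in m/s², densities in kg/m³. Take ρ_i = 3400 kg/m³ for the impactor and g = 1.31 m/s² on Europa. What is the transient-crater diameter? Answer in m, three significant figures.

In SI units: v = 22100 m/s.
ρ_i^0.3 = 3400^0.3 = 11.47
d^0.78 = 9.21^0.78 = 5.651
v^0.42 = 22100^0.42 = 66.78
g^-0.19 = 1.31^-0.19 = 0.9500
D = 0.128 × 11.47 × 5.651 × 66.78 × 0.9500 = 526.3 m

D ≈ 526 m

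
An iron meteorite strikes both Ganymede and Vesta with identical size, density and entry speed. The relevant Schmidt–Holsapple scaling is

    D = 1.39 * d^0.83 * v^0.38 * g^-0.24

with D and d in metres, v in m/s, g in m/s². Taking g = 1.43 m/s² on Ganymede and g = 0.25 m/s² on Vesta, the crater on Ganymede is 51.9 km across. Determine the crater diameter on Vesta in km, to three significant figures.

D ≈ 78.9 km

All impactor-dependent factors cancel in the ratio, leaving D_Vesta/D_Ganymede = (g_Vesta/g_Ganymede)^-0.24.
(0.25/1.43)^-0.24 = 0.1748^-0.24 = 1.520
D_Vesta = 1.520 × 51.9 km = 78.9 km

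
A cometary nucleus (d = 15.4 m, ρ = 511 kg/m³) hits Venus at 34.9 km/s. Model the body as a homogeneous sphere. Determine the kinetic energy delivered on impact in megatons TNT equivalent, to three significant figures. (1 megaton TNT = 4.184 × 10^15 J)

v = 34900 m/s.
Mass m = (π/6) ρ d³ = (π/6) × 511 × (15.4)³ = 9.772 × 10^5 kg
E = ½ m v² = 0.5 × 9.772 × 10^5 × (34900)² = 5.951 × 10^14 J
   = 5.951 × 10^14 / 4.184×10^15 = 0.1422 Mt

E ≈ 0.142 Mt TNT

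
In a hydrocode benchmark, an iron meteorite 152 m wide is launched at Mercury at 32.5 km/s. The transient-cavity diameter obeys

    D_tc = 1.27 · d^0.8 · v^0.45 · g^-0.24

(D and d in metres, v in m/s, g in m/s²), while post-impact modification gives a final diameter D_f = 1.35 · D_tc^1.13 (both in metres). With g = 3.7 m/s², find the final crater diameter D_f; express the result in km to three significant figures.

D_f ≈ 22.9 km

v = 32500 m/s.
d^0.8 = 152^0.8 = 55.65
v^0.45 = 32500^0.45 = 107.2
g^-0.24 = 3.7^-0.24 = 0.7305
D_tc = 1.27 × 55.65 × 107.2 × 0.7305 = 5535 m
D_f = 1.35 × (5535)^1.13 = 22912 m
     = 22.91 km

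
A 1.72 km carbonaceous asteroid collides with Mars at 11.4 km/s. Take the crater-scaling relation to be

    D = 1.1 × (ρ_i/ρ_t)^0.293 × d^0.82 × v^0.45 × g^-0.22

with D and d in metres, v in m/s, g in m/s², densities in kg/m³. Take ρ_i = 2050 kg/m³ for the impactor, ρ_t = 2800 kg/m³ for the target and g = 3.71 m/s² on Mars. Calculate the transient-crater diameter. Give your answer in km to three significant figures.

D ≈ 22.7 km

In SI units: d = 1720 m, v = 11400 m/s.
(ρ_i/ρ_t)^0.293 = (2050/2800)^0.293 = 0.9127
d^0.82 = 1720^0.82 = 449.9
v^0.45 = 11400^0.45 = 66.93
g^-0.22 = 3.71^-0.22 = 0.7494
D = 1.1 × 0.9127 × 449.9 × 66.93 × 0.7494 = 22655 m
   = 22.66 km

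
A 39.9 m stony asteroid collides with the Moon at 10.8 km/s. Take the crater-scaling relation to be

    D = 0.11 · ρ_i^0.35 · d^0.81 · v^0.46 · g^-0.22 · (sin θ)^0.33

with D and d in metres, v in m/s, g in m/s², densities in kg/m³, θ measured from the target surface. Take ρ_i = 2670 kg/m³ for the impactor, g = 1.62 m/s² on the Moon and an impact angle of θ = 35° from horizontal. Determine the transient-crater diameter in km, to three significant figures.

D ≈ 1.85 km

In SI units: v = 10800 m/s.
ρ_i^0.35 = 2670^0.35 = 15.82
d^0.81 = 39.9^0.81 = 19.81
v^0.46 = 10800^0.46 = 71.68
g^-0.22 = 1.62^-0.22 = 0.8993
(sin 35°)^0.33 = 0.5736^0.33 = 0.8324
D = 0.11 × 15.82 × 19.81 × 71.68 × 0.8993 × 0.8324 = 1850 m
   = 1.850 km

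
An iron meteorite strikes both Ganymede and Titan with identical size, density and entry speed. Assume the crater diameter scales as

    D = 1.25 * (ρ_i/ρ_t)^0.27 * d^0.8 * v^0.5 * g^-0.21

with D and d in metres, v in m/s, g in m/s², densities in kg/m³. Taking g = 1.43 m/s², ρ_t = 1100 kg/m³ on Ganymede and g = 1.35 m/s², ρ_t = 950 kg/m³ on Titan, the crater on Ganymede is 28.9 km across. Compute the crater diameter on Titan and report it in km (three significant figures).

D ≈ 30.4 km

The impactor-only factors (d, v, ρ_i) cancel in the ratio, leaving D_Titan/D_Ganymede = (g_Titan/g_Ganymede)^-0.21 · (ρ_t,Ganymede/ρ_t,Titan)^0.27.
(1.35/1.43)^-0.21 = 0.9441^-0.21 = 1.012
(1100/950)^0.27 = 1.158^0.27 = 1.040
Ratio = 1.012 × 1.040 = 1.052
D_Titan = 1.052 × 28.9 km = 30.4 km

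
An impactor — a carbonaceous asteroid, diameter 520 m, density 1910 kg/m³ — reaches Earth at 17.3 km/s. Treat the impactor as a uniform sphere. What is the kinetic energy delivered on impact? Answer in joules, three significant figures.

v = 17300 m/s.
Mass m = (π/6) ρ d³ = (π/6) × 1910 × (520)³ = 1.406 × 10^11 kg
E = ½ m v² = 0.5 × 1.406 × 10^11 × (17300)² = 2.104 × 10^19 J

E ≈ 2.10 × 10^19 J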